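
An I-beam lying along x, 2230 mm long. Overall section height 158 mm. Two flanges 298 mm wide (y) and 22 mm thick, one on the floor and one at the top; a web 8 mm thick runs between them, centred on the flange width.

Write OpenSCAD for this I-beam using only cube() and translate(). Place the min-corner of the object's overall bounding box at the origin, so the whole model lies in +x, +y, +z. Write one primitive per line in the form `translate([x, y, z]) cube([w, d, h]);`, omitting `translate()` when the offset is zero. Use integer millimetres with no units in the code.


cube([2230, 298, 22]);
translate([0, 145, 22]) cube([2230, 8, 114]);
translate([0, 0, 136]) cube([2230, 298, 22]);


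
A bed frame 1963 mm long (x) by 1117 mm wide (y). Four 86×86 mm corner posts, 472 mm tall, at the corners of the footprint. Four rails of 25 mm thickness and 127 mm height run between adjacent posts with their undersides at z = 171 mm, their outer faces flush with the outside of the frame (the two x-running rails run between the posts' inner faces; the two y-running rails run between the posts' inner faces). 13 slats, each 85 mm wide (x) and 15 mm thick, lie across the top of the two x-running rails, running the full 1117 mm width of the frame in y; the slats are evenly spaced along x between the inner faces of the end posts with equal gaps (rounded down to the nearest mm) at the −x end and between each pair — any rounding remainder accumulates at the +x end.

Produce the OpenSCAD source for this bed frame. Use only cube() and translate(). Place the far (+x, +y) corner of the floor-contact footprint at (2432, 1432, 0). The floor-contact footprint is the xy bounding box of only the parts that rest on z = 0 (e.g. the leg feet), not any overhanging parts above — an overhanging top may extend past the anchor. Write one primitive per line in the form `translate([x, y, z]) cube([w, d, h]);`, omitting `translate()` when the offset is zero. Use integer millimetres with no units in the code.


// slat z = rail_z + rail_h = 171 + 127 = 298
// slat gap = ⌊(1791 − 13·85) / 14⌋ = 49
translate([469, 315, 0]) cube([86, 86, 472]);
translate([469, 1346, 0]) cube([86, 86, 472]);
translate([2346, 315, 0]) cube([86, 86, 472]);
translate([2346, 1346, 0]) cube([86, 86, 472]);
translate([555, 315, 171]) cube([1791, 25, 127]);
translate([555, 1407, 171]) cube([1791, 25, 127]);
translate([469, 401, 171]) cube([25, 945, 127]);
translate([2407, 401, 171]) cube([25, 945, 127]);
translate([604, 315, 298]) cube([85, 1117, 15]);
translate([738, 315, 298]) cube([85, 1117, 15]);
translate([872, 315, 298]) cube([85, 1117, 15]);
translate([1006, 315, 298]) cube([85, 1117, 15]);
translate([1140, 315, 298]) cube([85, 1117, 15]);
translate([1274, 315, 298]) cube([85, 1117, 15]);
translate([1408, 315, 298]) cube([85, 1117, 15]);
translate([1542, 315, 298]) cube([85, 1117, 15]);
translate([1676, 315, 298]) cube([85, 1117, 15]);
translate([1810, 315, 298]) cube([85, 1117, 15]);
translate([1944, 315, 298]) cube([85, 1117, 15]);
translate([2078, 315, 298]) cube([85, 1117, 15]);
translate([2212, 315, 298]) cube([85, 1117, 15]);


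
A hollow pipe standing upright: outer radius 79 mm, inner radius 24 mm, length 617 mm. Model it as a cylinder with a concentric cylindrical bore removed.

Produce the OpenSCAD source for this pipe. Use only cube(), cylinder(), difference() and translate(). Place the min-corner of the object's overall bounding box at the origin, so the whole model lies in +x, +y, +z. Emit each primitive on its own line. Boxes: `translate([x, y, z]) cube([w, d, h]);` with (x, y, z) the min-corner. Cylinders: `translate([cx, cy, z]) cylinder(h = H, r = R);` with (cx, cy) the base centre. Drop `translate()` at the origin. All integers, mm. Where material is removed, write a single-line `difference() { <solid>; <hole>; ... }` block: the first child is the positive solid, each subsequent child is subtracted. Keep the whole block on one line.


difference() { translate([79, 79, 0]) cylinder(h = 617, r = 79); translate([79, 79, 0]) cylinder(h = 617, r = 24); }


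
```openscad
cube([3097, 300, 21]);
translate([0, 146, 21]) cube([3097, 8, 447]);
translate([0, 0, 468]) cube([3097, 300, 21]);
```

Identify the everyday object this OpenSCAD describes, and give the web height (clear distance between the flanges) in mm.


An I-beam. The web height is 447 mm.

Two wide flanges with a thin centred web — an I-beam. Overall 489 mm minus two 21 mm flanges gives a web of 489 − 2·21 = 447 mm.


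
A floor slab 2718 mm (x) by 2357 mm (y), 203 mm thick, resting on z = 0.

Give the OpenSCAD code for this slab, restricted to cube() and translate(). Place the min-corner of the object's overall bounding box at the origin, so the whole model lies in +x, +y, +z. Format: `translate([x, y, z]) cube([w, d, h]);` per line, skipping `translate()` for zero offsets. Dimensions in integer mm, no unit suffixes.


cube([2718, 2357, 203]);


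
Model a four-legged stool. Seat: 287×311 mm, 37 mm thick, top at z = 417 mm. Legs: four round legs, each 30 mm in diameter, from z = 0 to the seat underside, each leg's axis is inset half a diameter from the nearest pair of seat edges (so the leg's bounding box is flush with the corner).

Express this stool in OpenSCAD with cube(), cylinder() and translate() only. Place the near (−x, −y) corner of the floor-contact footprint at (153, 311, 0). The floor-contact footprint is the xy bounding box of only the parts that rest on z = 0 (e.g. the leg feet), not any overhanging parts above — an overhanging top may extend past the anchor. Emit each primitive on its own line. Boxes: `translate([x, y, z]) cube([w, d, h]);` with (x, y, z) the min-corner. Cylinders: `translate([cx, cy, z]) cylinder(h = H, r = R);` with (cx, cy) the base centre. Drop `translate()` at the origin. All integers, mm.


translate([153, 311, 380]) cube([287, 311, 37]);
translate([168, 326, 0]) cylinder(h = 380, r = 15);
translate([425, 326, 0]) cylinder(h = 380, r = 15);
translate([168, 607, 0]) cylinder(h = 380, r = 15);
translate([425, 607, 0]) cylinder(h = 380, r = 15);


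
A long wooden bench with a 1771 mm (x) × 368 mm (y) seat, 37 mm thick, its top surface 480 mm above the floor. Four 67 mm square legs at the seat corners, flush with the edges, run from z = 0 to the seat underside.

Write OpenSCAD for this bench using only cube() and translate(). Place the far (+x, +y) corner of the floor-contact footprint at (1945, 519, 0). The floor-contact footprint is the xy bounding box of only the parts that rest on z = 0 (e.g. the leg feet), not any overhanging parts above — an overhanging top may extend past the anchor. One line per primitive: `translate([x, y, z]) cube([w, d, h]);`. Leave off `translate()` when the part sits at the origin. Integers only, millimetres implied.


translate([174, 151, 443]) cube([1771, 368, 37]);
translate([174, 151, 0]) cube([67, 67, 443]);
translate([174, 452, 0]) cube([67, 67, 443]);
translate([1878, 151, 0]) cube([67, 67, 443]);
translate([1878, 452, 0]) cube([67, 67, 443]);


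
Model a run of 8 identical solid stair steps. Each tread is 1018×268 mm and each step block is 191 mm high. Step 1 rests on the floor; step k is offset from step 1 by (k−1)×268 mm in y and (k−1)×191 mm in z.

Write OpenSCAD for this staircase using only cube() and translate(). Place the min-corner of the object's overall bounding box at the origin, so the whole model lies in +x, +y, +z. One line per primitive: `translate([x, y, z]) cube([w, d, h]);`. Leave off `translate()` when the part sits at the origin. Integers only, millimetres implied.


cube([1018, 268, 191]);
translate([0, 268, 191]) cube([1018, 268, 191]);
translate([0, 536, 382]) cube([1018, 268, 191]);
translate([0, 804, 573]) cube([1018, 268, 191]);
translate([0, 1072, 764]) cube([1018, 268, 191]);
translate([0, 1340, 955]) cube([1018, 268, 191]);
translate([0, 1608, 1146]) cube([1018, 268, 191]);
translate([0, 1876, 1337]) cube([1018, 268, 191]);


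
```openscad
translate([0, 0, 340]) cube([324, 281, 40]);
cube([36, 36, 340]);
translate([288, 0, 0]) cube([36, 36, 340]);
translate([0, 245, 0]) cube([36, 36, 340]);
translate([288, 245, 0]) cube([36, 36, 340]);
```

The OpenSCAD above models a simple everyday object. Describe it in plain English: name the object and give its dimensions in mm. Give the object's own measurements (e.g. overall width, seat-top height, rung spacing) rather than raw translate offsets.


A four-legged stool. The seat is a 324×281×40 mm slab whose top surface is at z = 380 mm; four square legs, each 36×36 mm in cross-section, run from the floor (z = 0) to the underside of the seat, each flush with a corner of the seat.


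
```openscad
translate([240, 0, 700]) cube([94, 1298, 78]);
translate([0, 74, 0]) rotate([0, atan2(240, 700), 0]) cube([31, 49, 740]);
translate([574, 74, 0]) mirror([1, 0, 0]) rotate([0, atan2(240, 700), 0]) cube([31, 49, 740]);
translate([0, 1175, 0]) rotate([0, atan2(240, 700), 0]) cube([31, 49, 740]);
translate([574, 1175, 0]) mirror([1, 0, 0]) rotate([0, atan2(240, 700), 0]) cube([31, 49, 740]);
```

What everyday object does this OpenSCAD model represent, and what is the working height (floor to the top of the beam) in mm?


A sawhorse. The overall height is 778 mm.

A beam across two mirrored pairs of raked legs — a sawhorse. The beam's underside is at z = 700 (matching the legs' vertical rise in atan2(240, 700)) and the beam is 78 mm tall, so its top is at 700 + 78 = 778 mm. The raked legs top out at the beam's underside, so that is the highest point.


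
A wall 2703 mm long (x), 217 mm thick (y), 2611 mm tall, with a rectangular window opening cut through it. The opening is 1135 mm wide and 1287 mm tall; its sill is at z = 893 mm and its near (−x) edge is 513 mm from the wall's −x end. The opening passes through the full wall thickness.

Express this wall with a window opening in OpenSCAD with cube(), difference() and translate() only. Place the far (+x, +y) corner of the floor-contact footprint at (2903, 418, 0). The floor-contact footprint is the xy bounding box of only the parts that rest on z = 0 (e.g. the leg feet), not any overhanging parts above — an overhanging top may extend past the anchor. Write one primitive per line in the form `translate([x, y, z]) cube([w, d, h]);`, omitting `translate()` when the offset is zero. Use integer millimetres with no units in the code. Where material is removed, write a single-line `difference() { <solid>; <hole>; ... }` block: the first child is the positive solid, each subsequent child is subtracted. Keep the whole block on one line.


difference() { translate([200, 201, 0]) cube([2703, 217, 2611]); translate([713, 201, 893]) cube([1135, 217, 1287]); }


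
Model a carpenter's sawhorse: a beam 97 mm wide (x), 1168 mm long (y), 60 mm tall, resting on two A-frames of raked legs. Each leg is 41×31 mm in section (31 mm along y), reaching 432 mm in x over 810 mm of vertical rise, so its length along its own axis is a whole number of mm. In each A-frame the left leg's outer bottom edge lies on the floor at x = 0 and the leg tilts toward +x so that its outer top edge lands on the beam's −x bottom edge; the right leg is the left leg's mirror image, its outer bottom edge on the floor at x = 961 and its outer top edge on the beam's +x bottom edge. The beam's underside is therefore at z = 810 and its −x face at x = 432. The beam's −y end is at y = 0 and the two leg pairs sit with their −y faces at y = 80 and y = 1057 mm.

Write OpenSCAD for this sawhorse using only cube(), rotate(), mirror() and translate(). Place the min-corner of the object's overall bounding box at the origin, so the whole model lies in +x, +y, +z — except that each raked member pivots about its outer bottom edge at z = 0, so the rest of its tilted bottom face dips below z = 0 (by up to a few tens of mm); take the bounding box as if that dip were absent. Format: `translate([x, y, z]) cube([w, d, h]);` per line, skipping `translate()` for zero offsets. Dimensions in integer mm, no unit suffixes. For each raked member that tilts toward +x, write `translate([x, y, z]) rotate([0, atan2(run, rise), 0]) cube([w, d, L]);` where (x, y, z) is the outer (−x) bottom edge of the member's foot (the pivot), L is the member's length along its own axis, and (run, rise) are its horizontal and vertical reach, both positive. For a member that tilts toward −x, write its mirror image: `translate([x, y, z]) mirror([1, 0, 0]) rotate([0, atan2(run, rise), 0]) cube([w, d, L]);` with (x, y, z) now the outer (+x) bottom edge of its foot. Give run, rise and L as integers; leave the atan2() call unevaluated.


// leg length = √(432² + 810²) = 918
// right-leg outer foot x = 2·432 + 97 = 961
// beam min-corner = (432, 0, 810)
translate([432, 0, 810]) cube([97, 1168, 60]);
translate([0, 80, 0]) rotate([0, atan2(432, 810), 0]) cube([41, 31, 918]);
translate([961, 80, 0]) mirror([1, 0, 0]) rotate([0, atan2(432, 810), 0]) cube([41, 31, 918]);
translate([0, 1057, 0]) rotate([0, atan2(432, 810), 0]) cube([41, 31, 918]);
translate([961, 1057, 0]) mirror([1, 0, 0]) rotate([0, atan2(432, 810), 0]) cube([41, 31, 918]);


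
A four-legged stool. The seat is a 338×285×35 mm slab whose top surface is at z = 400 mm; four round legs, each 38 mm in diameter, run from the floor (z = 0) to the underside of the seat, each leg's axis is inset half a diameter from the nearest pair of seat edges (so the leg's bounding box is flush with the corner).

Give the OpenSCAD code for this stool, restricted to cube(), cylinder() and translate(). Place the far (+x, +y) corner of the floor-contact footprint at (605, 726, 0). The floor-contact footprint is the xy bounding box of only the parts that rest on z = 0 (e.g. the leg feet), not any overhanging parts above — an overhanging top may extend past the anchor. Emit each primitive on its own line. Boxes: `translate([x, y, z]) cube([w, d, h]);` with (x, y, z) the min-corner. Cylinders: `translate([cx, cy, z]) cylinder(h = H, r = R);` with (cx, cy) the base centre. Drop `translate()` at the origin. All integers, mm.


translate([267, 441, 365]) cube([338, 285, 35]);
translate([286, 460, 0]) cylinder(h = 365, r = 19);
translate([586, 460, 0]) cylinder(h = 365, r = 19);
translate([286, 707, 0]) cylinder(h = 365, r = 19);
translate([586, 707, 0]) cylinder(h = 365, r = 19);


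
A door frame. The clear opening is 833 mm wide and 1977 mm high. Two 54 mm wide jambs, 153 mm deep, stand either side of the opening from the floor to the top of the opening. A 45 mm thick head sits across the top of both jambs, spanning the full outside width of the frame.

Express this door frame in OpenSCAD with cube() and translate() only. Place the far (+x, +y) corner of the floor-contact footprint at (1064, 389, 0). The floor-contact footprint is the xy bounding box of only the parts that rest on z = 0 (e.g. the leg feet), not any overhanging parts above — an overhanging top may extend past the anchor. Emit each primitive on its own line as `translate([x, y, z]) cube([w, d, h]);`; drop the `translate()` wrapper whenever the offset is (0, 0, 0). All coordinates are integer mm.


translate([123, 236, 0]) cube([54, 153, 1977]);
translate([1010, 236, 0]) cube([54, 153, 1977]);
translate([123, 236, 1977]) cube([941, 153, 45]);


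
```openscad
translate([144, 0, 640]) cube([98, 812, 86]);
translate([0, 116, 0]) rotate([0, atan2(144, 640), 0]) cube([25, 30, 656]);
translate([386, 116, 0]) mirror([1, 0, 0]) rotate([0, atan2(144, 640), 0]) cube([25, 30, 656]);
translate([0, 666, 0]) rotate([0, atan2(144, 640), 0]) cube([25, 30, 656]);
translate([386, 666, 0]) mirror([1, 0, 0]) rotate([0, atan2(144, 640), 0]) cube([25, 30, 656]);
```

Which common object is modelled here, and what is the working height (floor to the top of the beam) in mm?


A sawhorse. The overall height is 726 mm.

A beam across two mirrored pairs of raked legs — a sawhorse. The beam's underside is at z = 640 (matching the legs' vertical rise in atan2(144, 640)) and the beam is 86 mm tall, so its top is at 640 + 86 = 726 mm. The raked legs top out at the beam's underside, so that is the highest point.


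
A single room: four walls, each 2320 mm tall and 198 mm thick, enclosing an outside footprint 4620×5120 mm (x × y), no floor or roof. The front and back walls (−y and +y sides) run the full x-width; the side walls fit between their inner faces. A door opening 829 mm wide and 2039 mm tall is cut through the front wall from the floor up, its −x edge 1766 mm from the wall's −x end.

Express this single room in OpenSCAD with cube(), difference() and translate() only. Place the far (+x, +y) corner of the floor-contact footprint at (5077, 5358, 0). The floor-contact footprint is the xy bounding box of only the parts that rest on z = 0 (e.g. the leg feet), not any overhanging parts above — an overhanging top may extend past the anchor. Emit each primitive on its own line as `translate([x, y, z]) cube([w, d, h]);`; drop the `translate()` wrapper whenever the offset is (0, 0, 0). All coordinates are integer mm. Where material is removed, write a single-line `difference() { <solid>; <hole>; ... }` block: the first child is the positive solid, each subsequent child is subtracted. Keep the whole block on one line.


difference() { translate([457, 238, 0]) cube([4620, 198, 2320]); translate([2223, 238, 0]) cube([829, 198, 2039]); }
translate([457, 5160, 0]) cube([4620, 198, 2320]);
translate([457, 436, 0]) cube([198, 4724, 2320]);
translate([4879, 436, 0]) cube([198, 4724, 2320]);


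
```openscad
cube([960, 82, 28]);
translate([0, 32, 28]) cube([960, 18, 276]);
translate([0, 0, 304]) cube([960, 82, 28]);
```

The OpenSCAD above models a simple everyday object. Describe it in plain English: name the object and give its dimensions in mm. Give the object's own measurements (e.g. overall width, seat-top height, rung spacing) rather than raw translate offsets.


An I-beam lying along x, 960 mm long. Overall section height 332 mm. Two flanges 82 mm wide (y) and 28 mm thick, one on the floor and one at the top; a web 18 mm thick runs between them, centred on the flange width.


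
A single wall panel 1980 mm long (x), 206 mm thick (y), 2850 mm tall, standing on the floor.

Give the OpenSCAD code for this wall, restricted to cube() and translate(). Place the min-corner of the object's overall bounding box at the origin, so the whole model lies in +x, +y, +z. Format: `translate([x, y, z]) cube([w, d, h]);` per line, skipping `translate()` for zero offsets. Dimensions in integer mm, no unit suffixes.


cube([1980, 206, 2850]);


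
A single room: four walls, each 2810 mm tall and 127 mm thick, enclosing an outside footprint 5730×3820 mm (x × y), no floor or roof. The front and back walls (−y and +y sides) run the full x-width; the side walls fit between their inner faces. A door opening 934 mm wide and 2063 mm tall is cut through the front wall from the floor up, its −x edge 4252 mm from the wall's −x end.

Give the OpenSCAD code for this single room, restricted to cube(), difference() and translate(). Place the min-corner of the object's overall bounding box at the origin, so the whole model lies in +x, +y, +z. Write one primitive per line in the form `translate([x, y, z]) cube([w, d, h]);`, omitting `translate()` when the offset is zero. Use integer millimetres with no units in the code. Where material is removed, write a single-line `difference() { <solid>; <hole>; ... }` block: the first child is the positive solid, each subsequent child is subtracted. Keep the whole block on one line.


difference() { cube([5730, 127, 2810]); translate([4252, 0, 0]) cube([934, 127, 2063]); }
translate([0, 3693, 0]) cube([5730, 127, 2810]);
translate([0, 127, 0]) cube([127, 3566, 2810]);
translate([5603, 127, 0]) cube([127, 3566, 2810]);


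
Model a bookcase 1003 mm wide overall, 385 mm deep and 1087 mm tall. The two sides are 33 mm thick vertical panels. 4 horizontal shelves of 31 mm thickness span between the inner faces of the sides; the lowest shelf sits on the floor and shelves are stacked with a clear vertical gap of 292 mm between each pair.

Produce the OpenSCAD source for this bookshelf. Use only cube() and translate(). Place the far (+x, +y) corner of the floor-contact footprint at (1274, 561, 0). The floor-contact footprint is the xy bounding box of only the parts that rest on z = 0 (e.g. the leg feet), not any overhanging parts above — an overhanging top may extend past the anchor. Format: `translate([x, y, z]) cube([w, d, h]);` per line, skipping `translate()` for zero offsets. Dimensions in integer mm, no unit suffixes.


translate([271, 176, 0]) cube([33, 385, 1087]);
translate([1241, 176, 0]) cube([33, 385, 1087]);
translate([304, 176, 0]) cube([937, 385, 31]);
translate([304, 176, 323]) cube([937, 385, 31]);
translate([304, 176, 646]) cube([937, 385, 31]);
translate([304, 176, 969]) cube([937, 385, 31]);


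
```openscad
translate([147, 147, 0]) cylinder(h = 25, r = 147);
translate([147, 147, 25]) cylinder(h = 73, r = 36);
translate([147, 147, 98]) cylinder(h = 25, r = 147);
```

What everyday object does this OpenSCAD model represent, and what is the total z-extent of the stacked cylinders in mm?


A spool. The overall height is 123 mm.

Three coaxial cylinders, large–small–large — a spool. Two 25 mm flanges and a 73 mm core give 25 + 73 + 25 = 123 mm.


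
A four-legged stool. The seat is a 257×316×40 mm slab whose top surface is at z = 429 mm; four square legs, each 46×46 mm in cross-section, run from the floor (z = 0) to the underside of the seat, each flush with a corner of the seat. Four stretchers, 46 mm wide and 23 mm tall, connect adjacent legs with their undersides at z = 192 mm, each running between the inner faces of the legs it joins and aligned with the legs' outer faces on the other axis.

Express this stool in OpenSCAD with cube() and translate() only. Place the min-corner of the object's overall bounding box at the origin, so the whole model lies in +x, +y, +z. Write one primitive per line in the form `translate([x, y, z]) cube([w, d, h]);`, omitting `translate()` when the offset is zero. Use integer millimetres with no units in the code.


translate([0, 0, 389]) cube([257, 316, 40]);
cube([46, 46, 389]);
translate([211, 0, 0]) cube([46, 46, 389]);
translate([0, 270, 0]) cube([46, 46, 389]);
translate([211, 270, 0]) cube([46, 46, 389]);
translate([46, 0, 192]) cube([165, 46, 23]);
translate([46, 270, 192]) cube([165, 46, 23]);
translate([0, 46, 192]) cube([46, 224, 23]);
translate([211, 46, 192]) cube([46, 224, 23]);


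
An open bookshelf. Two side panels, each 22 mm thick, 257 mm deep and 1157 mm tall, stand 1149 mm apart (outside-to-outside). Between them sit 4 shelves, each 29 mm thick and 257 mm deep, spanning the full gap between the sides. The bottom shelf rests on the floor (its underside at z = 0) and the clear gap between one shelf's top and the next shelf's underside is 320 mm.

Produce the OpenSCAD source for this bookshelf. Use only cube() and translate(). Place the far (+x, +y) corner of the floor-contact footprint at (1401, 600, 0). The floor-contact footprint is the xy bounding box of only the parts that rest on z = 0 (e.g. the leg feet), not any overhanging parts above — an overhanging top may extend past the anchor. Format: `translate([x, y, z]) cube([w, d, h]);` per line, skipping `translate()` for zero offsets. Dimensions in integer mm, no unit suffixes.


translate([252, 343, 0]) cube([22, 257, 1157]);
translate([1379, 343, 0]) cube([22, 257, 1157]);
translate([274, 343, 0]) cube([1105, 257, 29]);
translate([274, 343, 349]) cube([1105, 257, 29]);
translate([274, 343, 698]) cube([1105, 257, 29]);
translate([274, 343, 1047]) cube([1105, 257, 29]);


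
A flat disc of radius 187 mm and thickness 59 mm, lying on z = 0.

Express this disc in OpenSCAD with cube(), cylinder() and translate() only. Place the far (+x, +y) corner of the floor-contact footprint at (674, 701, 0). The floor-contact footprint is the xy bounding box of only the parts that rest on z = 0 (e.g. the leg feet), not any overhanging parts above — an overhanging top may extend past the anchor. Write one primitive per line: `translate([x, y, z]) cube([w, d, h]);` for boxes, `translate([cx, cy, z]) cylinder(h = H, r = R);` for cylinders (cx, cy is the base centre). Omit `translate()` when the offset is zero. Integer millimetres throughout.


translate([487, 514, 0]) cylinder(h = 59, r = 187);


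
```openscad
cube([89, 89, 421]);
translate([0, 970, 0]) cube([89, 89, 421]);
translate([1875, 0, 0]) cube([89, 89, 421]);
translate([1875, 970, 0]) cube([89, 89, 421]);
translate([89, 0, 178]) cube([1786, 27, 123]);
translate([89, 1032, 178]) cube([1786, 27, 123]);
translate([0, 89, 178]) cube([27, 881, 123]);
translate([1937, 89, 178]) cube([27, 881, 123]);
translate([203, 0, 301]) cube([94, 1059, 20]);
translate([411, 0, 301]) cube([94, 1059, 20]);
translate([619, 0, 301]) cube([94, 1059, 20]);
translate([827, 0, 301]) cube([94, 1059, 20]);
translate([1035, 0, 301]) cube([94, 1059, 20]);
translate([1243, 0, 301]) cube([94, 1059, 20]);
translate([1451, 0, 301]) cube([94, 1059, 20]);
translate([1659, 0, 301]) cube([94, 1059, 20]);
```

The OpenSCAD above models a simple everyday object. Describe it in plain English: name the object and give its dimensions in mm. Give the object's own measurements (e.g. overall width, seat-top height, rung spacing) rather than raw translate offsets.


A bed frame 1964 mm long (x) by 1059 mm wide (y). Four 89×89 mm corner posts, 421 mm tall, at the corners of the footprint. Four rails of 27 mm thickness and 123 mm height run between adjacent posts with their undersides at z = 178 mm, their outer faces flush with the outside of the frame (the two x-running rails run between the posts' inner faces; the two y-running rails run between the posts' inner faces). 8 slats, each 94 mm wide (x) and 20 mm thick, lie across the top of the two x-running rails, running the full 1059 mm width of the frame in y; along x they sit between the end posts with a 114 mm gap after the −x posts and between neighbouring slats, leaving 122 mm before the +x posts.


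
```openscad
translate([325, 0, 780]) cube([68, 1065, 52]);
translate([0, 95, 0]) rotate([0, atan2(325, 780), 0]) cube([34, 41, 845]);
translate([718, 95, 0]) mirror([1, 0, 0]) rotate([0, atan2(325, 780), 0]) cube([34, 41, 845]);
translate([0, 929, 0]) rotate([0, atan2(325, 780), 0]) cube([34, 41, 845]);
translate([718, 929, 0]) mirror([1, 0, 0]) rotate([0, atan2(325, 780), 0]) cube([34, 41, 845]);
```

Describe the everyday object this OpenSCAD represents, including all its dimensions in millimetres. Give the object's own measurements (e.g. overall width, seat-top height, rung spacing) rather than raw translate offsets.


A sawhorse. A 68×1065×52 mm beam (x, y, z) sits on two A-frame leg pairs. Each pair is two raked legs of 34×41 mm section (41 mm along y) splaying symmetrically in x. Each leg rises 780 mm vertically over 325 mm of horizontal reach and is 845 mm long along its own axis. Every leg's outer bottom edge rests on the floor and its outer top edge meets a bottom edge of the beam — the left legs (tilting toward +x) meet the beam's −x bottom edge, the right legs (their mirror images, tilting toward −x) meet its +x bottom edge — so the leg tops tuck under the beam, the beam's underside is 780 mm above the floor, and the feet are 718 mm apart outside-to-outside with the beam centred between them. The two leg pairs are set in 95 mm from either end of the beam.


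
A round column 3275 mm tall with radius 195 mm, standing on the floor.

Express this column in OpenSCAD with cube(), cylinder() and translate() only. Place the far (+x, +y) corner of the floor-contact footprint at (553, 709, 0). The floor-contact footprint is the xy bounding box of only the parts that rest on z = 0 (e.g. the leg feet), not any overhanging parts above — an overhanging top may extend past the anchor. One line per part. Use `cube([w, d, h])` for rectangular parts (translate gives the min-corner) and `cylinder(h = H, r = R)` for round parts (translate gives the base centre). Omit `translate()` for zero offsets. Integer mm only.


translate([358, 514, 0]) cylinder(h = 3275, r = 195);


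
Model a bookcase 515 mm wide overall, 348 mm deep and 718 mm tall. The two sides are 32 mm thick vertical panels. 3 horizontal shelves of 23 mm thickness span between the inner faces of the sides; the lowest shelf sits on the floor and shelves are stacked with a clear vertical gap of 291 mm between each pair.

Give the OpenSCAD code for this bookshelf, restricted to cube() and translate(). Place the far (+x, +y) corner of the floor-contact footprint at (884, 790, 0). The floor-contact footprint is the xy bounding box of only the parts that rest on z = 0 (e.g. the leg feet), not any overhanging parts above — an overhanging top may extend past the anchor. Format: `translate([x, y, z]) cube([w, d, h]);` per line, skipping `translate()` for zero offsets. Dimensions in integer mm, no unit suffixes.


translate([369, 442, 0]) cube([32, 348, 718]);
translate([852, 442, 0]) cube([32, 348, 718]);
translate([401, 442, 0]) cube([451, 348, 23]);
translate([401, 442, 314]) cube([451, 348, 23]);
translate([401, 442, 628]) cube([451, 348, 23]);


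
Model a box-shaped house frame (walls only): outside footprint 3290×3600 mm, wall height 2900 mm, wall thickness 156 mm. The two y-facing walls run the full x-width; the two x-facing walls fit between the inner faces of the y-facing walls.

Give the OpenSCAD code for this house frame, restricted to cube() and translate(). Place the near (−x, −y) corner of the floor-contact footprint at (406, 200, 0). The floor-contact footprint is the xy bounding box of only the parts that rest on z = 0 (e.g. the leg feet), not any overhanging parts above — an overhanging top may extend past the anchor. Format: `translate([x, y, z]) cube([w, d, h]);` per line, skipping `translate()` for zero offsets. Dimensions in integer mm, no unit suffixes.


translate([406, 200, 0]) cube([3290, 156, 2900]);
translate([406, 3644, 0]) cube([3290, 156, 2900]);
translate([406, 356, 0]) cube([156, 3288, 2900]);
translate([3540, 356, 0]) cube([156, 3288, 2900]);


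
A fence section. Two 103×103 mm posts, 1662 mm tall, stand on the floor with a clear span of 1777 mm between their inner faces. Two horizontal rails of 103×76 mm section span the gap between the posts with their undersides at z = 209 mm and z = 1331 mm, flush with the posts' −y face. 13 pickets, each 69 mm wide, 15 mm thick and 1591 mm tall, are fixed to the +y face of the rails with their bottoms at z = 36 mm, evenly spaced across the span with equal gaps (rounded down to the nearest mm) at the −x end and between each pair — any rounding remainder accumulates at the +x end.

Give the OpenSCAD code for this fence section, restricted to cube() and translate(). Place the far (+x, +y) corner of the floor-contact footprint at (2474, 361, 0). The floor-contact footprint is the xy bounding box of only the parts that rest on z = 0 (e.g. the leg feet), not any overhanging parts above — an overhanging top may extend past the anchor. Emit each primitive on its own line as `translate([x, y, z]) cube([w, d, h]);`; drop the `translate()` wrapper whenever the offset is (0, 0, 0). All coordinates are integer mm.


translate([491, 258, 0]) cube([103, 103, 1662]);
translate([2371, 258, 0]) cube([103, 103, 1662]);
translate([594, 258, 209]) cube([1777, 103, 76]);
translate([594, 258, 1331]) cube([1777, 103, 76]);
translate([656, 361, 36]) cube([69, 15, 1591]);
translate([787, 361, 36]) cube([69, 15, 1591]);
translate([918, 361, 36]) cube([69, 15, 1591]);
translate([1049, 361, 36]) cube([69, 15, 1591]);
translate([1180, 361, 36]) cube([69, 15, 1591]);
translate([1311, 361, 36]) cube([69, 15, 1591]);
translate([1442, 361, 36]) cube([69, 15, 1591]);
translate([1573, 361, 36]) cube([69, 15, 1591]);
translate([1704, 361, 36]) cube([69, 15, 1591]);
translate([1835, 361, 36]) cube([69, 15, 1591]);
translate([1966, 361, 36]) cube([69, 15, 1591]);
translate([2097, 361, 36]) cube([69, 15, 1591]);
translate([2228, 361, 36]) cube([69, 15, 1591]);


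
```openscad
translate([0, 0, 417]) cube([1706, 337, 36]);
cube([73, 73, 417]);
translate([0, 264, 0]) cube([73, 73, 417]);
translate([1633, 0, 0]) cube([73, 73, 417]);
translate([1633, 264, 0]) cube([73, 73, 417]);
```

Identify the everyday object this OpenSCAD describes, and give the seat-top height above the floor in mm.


A bench. The seat-top height is 453 mm.

A long slab on four corner posts — a bench. The slab sits at z = 417 with thickness 36, so the top is 417 + 36 = 453 mm.


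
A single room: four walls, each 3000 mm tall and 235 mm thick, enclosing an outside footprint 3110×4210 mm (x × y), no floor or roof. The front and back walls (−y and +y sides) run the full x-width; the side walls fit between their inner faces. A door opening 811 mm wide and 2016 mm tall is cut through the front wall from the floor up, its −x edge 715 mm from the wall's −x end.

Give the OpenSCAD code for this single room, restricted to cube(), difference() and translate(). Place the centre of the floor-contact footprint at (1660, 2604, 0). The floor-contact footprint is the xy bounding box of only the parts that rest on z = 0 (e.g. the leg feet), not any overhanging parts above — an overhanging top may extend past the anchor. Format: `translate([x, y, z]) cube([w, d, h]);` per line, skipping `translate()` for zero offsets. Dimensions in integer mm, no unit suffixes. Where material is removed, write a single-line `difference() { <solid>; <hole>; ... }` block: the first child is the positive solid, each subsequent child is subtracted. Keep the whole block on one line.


difference() { translate([105, 499, 0]) cube([3110, 235, 3000]); translate([820, 499, 0]) cube([811, 235, 2016]); }
translate([105, 4474, 0]) cube([3110, 235, 3000]);
translate([105, 734, 0]) cube([235, 3740, 3000]);
translate([2980, 734, 0]) cube([235, 3740, 3000]);


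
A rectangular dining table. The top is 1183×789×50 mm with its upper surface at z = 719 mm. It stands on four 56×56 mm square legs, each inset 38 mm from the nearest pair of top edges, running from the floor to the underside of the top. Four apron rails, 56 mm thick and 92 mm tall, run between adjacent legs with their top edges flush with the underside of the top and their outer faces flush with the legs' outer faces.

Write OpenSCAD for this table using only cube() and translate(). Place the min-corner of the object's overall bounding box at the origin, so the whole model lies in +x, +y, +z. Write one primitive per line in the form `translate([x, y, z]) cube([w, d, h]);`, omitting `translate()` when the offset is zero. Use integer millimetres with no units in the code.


translate([0, 0, 669]) cube([1183, 789, 50]);
translate([38, 38, 0]) cube([56, 56, 669]);
translate([1089, 38, 0]) cube([56, 56, 669]);
translate([38, 695, 0]) cube([56, 56, 669]);
translate([1089, 695, 0]) cube([56, 56, 669]);
translate([94, 38, 577]) cube([995, 56, 92]);
translate([94, 695, 577]) cube([995, 56, 92]);
translate([38, 94, 577]) cube([56, 601, 92]);
translate([1089, 94, 577]) cube([56, 601, 92]);


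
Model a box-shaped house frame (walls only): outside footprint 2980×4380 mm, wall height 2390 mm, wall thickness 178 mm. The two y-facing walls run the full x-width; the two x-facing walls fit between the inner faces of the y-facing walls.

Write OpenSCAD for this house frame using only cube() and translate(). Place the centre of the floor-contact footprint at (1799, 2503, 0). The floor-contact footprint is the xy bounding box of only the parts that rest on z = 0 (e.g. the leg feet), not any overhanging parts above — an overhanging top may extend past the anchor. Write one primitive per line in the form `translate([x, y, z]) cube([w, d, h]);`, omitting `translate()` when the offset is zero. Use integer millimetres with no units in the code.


translate([309, 313, 0]) cube([2980, 178, 2390]);
translate([309, 4515, 0]) cube([2980, 178, 2390]);
translate([309, 491, 0]) cube([178, 4024, 2390]);
translate([3111, 491, 0]) cube([178, 4024, 2390]);


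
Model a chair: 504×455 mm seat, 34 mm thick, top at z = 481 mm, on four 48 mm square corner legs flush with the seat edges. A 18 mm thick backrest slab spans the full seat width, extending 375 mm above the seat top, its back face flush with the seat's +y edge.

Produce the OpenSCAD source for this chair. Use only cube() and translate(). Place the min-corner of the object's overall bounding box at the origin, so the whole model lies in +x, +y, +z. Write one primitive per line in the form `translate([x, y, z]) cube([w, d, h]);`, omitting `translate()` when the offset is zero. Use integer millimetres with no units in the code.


translate([0, 0, 447]) cube([504, 455, 34]);
cube([48, 48, 447]);
translate([456, 0, 0]) cube([48, 48, 447]);
translate([0, 407, 0]) cube([48, 48, 447]);
translate([456, 407, 0]) cube([48, 48, 447]);
translate([0, 437, 481]) cube([504, 18, 375]);


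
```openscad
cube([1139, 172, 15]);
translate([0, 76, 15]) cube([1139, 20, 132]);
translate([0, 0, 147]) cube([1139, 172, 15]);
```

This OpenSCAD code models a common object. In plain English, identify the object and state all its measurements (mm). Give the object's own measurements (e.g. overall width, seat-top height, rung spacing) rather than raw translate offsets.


An I-beam lying along x, 1139 mm long. Overall section height 162 mm. Two flanges 172 mm wide (y) and 15 mm thick, one on the floor and one at the top; a web 20 mm thick runs between them, centred on the flange width.


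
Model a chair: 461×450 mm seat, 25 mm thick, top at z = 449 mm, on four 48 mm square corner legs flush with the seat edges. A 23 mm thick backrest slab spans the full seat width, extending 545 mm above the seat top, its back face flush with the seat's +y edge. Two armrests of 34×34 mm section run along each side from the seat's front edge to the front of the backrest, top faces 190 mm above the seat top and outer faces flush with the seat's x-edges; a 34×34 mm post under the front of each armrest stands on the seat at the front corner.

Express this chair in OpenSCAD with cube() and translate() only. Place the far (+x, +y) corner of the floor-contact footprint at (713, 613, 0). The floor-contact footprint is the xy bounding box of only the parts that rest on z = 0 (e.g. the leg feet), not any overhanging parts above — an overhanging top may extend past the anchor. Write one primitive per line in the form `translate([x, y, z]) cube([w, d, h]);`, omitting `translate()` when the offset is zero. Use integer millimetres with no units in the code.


translate([252, 163, 424]) cube([461, 450, 25]);
translate([252, 163, 0]) cube([48, 48, 424]);
translate([665, 163, 0]) cube([48, 48, 424]);
translate([252, 565, 0]) cube([48, 48, 424]);
translate([665, 565, 0]) cube([48, 48, 424]);
translate([252, 590, 449]) cube([461, 23, 545]);
translate([252, 163, 605]) cube([34, 427, 34]);
translate([679, 163, 605]) cube([34, 427, 34]);
translate([252, 163, 449]) cube([34, 34, 156]);
translate([679, 163, 449]) cube([34, 34, 156]);


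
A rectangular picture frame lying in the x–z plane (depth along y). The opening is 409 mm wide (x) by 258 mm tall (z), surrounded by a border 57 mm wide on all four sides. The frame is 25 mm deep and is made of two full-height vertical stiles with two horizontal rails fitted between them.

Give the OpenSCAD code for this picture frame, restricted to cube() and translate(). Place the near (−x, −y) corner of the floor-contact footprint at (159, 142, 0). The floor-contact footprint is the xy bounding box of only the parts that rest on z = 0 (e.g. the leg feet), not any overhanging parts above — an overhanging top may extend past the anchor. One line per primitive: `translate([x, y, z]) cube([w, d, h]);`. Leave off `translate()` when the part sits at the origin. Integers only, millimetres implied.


translate([159, 142, 0]) cube([57, 25, 372]);
translate([625, 142, 0]) cube([57, 25, 372]);
translate([216, 142, 0]) cube([409, 25, 57]);
translate([216, 142, 315]) cube([409, 25, 57]);
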